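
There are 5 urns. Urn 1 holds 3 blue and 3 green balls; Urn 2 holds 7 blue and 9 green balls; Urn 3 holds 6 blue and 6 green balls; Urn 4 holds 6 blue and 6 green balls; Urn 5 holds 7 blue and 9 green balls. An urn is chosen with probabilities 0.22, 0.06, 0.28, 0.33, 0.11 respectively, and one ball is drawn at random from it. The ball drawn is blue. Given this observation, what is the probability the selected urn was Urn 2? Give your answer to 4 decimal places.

Tabulate prior·likelihood by source: [1] prior 0.22, lik 0.5, product 0.1100; [2] prior 0.06, lik 0.4375, product 0.02625; [3] prior 0.28, lik 0.5, product 0.1400; [4] prior 0.33, lik 0.5, product 0.1650; [5] prior 0.11, lik 0.4375, product 0.04813.
Normalizing constant = 0.48938; the posterior for Urn 2 is its product over the sum, 0.02625/0.48938 = 0.0536.

Posterior probability ≈ 0.0536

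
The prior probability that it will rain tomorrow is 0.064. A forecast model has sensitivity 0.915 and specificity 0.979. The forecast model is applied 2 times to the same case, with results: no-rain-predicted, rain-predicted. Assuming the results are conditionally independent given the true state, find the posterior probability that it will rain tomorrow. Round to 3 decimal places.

With H the event that it will rain tomorrow, the joint likelihood of the observed sequence is P(data|H) = 0.085·0.915 = 0.077775 and P(data|¬H) = 0.979·0.021 = 0.020559.
Bayes: P(H|data) = 0.064·0.077775 / (0.064·0.077775 + 0.936·0.020559) = 0.0049776/0.024221 = 0.2055.

Posterior P(H) ≈ 0.206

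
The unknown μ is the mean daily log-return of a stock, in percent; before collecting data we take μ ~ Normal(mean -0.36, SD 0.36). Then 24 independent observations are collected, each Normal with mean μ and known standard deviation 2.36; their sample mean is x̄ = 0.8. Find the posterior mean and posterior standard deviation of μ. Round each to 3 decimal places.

Posterior mean ≈ 0.056; posterior SD ≈ 0.288

With known σ, the Normal prior is conjugate. Weight on the data is w = (n/σ²)/(n/σ² + 1/τ₀²) = 4.30911/(4.30911+7.71605) = 0.35834.
Posterior mean = w·x̄ + (1−w)·μ₀ = 0.35834·0.8 + 0.64166·-0.36 = 0.056. Posterior variance = 1/(4.30911+7.71605) = 0.0831590, so SD = 0.288.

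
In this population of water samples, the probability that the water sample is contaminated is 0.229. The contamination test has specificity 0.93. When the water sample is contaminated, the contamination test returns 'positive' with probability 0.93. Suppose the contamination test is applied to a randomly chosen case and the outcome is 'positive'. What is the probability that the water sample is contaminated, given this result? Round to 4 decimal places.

Write H for 'the water sample is contaminated'. Prior odds H:¬H = 0.229/0.771 = 0.29702. For the 'positive' outcome, the likelihood ratio is 0.93/0.07 = 13.286.
Posterior odds = 0.29702 × 13.286 = 3.9461, so P(H|E) = 3.9461/(1+3.9461) = 0.7978.

P(H | E) ≈ 0.7978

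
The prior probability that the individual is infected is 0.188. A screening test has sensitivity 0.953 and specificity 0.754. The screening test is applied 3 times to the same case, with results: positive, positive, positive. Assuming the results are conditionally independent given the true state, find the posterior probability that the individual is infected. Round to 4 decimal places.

Posterior P(H) ≈ 0.9308

Let H be the event that the individual is infected; start with P(H) = 0.188. P('positive'|H) = 0.953, P('positive'|¬H) = 0.246.
Update on result 1 ('positive'): P(H) ← 0.953·0.1880 / (0.953·0.1880 + 0.246·0.8120) = 0.17916/0.37892 = 0.4728.
Update on result 2 ('positive'): P(H) ← 0.953·0.4728 / (0.953·0.4728 + 0.246·0.5272) = 0.45061/0.58029 = 0.7765.
Update on result 3 ('positive'): P(H) ← 0.953·0.7765 / (0.953·0.7765 + 0.246·0.2235) = 0.74002/0.79500 = 0.9308.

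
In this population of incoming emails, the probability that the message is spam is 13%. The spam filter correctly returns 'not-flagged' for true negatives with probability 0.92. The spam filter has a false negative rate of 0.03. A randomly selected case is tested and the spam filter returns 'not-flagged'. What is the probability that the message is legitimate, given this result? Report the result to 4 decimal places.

P(¬H | E) ≈ 0.9952

Write H for 'the message is spam'. Prior odds H:¬H = 0.13/0.87 = 0.14943. For the 'not-flagged' outcome, the likelihood ratio is 0.03/0.92 = 0.032609.
Posterior odds = 0.14943 × 0.032609 = 0.0048726, so P(H|E) = 0.0048726/(1+0.0048726) = 0.0048. Then P(¬H|E) = 1 − 0.0048 = 0.9952.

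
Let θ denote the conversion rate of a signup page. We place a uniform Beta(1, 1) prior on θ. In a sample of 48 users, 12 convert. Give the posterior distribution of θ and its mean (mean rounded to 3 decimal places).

Posterior: Beta(13, 37); mean ≈ 0.260

The binomial likelihood is conjugate to the Beta prior: with 12 successes and 36 failures, the posterior is Beta(1+12, 1+36) = Beta(13, 37).
E[θ | data] = 13/(13+37) = 0.260.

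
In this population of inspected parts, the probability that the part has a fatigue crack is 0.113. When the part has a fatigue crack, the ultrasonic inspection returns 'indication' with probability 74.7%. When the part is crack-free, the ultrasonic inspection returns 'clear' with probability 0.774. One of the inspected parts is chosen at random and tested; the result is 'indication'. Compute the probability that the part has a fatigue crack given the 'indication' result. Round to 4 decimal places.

Write H for 'the part has a fatigue crack'. Prior odds H:¬H = 0.113/0.887 = 0.12740. For the 'indication' outcome, the likelihood ratio is 0.747/0.226 = 3.3053.
Posterior odds = 0.12740 × 3.3053 = 0.42108, so P(H|E) = 0.42108/(1+0.42108) = 0.2963.

P(H | E) ≈ 0.2963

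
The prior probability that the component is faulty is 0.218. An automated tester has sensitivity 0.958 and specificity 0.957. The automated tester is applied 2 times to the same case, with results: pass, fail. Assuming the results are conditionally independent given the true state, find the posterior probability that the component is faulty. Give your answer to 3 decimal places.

Posterior P(H) ≈ 0.214

With H the event that the component is faulty, the joint likelihood of the observed sequence is P(data|H) = 0.042·0.958 = 0.040236 and P(data|¬H) = 0.957·0.043 = 0.041151.
Bayes: P(H|data) = 0.218·0.040236 / (0.218·0.040236 + 0.782·0.041151) = 0.0087714/0.040952 = 0.2142.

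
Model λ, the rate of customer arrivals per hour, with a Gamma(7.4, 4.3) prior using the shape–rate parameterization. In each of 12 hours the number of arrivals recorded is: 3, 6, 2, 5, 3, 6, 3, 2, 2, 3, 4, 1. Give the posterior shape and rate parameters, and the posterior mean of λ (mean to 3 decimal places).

Total count ∑xᵢ = 40 over n = 12 hours.
Gamma is conjugate to the Poisson likelihood: posterior is Gamma(shape = 7.4+40 = 47.4, rate = 4.3+12 = 16.3).
Posterior mean = shape/rate = 47.4/16.3 = 2.908.

Posterior: Gamma(shape=47.4, rate=16.3); mean ≈ 2.908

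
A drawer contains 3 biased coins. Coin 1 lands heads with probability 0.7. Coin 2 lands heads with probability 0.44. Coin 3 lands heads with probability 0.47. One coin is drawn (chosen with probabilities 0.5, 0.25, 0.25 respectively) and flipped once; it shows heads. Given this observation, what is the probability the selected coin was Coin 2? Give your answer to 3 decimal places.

Tabulate prior·likelihood by source: [1] prior 0.5, lik 0.7, product 0.3500; [2] prior 0.25, lik 0.44, product 0.1100; [3] prior 0.25, lik 0.47, product 0.1175.
Normalizing constant = 0.57750; the posterior for Coin 2 is its product over the sum, 0.1100/0.57750 = 0.190.

Posterior probability ≈ 0.190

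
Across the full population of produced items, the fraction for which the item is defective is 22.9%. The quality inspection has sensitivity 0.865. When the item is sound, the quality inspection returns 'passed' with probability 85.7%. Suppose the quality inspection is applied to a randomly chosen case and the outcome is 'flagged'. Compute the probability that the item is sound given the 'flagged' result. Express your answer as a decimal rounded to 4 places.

P(¬H | E) ≈ 0.3576

Let H be the event that the item is defective. P(H) = 0.229, so P(¬H) = 0.771. With E the 'flagged' result, P(E|H) = 0.865 and P(E|¬H) = 0.143.
P(E) = 0.865·0.229 + 0.143·0.771 = 0.19809 + 0.11025 = 0.30834.
By Bayes' theorem, P(H|E) = 0.19809 / 0.30834 = 0.6424. Hence P(¬H|E) = 1 − 0.6424 = 0.3576.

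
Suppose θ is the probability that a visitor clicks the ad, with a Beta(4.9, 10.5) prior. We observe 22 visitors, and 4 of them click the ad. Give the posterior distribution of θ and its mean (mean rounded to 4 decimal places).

Posterior: Beta(8.9, 28.5); mean ≈ 0.2380

Observing 4 successes and 18 failures updates Beta(4.9, 10.5) by adding the success and failure counts to the two shape parameters: α = 4.9+4 = 8.9, β = 10.5+18 = 28.5.
E[θ | data] = 8.9/(8.9+28.5) = 0.2380.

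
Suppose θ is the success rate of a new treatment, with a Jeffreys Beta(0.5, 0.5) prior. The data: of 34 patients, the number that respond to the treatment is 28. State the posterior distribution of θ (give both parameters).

Observing 28 successes and 6 failures updates Beta(0.5, 0.5) by adding the success and failure counts to the two shape parameters: α = 0.5+28 = 28.5, β = 0.5+6 = 6.5.

Posterior: Beta(28.5, 6.5)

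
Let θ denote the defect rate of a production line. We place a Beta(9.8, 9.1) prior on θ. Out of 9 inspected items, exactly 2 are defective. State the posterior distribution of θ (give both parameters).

The binomial likelihood is conjugate to the Beta prior: with 2 successes and 7 failures, the posterior is Beta(9.8+2, 9.1+7) = Beta(11.8, 16.1).

Posterior: Beta(11.8, 16.1)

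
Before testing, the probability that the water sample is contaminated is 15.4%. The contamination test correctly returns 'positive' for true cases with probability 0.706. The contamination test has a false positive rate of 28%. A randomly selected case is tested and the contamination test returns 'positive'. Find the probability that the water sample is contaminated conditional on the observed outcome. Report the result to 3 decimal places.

P(H | E) ≈ 0.315

Write H for 'the water sample is contaminated'. Prior odds H:¬H = 0.154/0.846 = 0.18203. For the 'positive' outcome, the likelihood ratio is 0.706/0.28 = 2.5214.
Posterior odds = 0.18203 × 2.5214 = 0.45898, so P(H|E) = 0.45898/(1+0.45898) = 0.315.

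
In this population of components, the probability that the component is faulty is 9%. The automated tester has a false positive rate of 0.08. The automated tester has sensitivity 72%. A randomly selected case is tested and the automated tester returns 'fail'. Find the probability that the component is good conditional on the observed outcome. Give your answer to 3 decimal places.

Let H be the event that the component is faulty. P(H) = 0.09, so P(¬H) = 0.91. With E the 'fail' result, P(E|H) = 0.72 and P(E|¬H) = 0.08.
P(E) = 0.72·0.09 + 0.08·0.91 = 0.064800 + 0.072800 = 0.13760.
By Bayes' theorem, P(H|E) = 0.064800 / 0.13760 = 0.471. Hence P(¬H|E) = 1 − 0.471 = 0.529.

P(¬H | E) ≈ 0.529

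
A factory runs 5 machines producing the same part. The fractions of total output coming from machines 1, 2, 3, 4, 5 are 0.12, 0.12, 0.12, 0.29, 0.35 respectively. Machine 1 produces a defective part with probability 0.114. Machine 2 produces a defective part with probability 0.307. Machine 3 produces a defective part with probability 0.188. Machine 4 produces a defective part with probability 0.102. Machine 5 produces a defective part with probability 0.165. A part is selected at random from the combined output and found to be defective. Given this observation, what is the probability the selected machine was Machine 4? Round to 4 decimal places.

Posterior probability ≈ 0.1844

P(defective|M1) = 0.114; P(defective|M2) = 0.307; P(defective|M3) = 0.188; P(defective|M4) = 0.102; P(defective|M5) = 0.165.
Prior × likelihood for each source: 0.12·0.114=0.01368, 0.12·0.307=0.03684, 0.12·0.188=0.02256, 0.29·0.102=0.02958, 0.35·0.165=0.05775. Summing gives P(defective) = 0.16041.
P(Machine 4 | defective) = 0.02958 / 0.16041 = 0.1844.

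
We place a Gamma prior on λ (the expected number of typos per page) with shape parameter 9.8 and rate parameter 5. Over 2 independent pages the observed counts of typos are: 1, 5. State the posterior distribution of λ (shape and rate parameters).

Posterior: Gamma(shape=15.8, rate=7)

The Poisson likelihood adds the total count to the shape and the number of exposure periods to the rate. Here ∑xᵢ = 6 and n = 2, so shape 9.8→15.8 and rate 5→7.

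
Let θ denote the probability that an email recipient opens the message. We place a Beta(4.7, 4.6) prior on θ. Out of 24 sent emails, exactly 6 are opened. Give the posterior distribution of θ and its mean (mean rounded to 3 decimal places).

The binomial likelihood is conjugate to the Beta prior: with 6 successes and 18 failures, the posterior is Beta(4.7+6, 4.6+18) = Beta(10.7, 22.6).
E[θ | data] = 10.7/(10.7+22.6) = 0.321.

Posterior: Beta(10.7, 22.6); mean ≈ 0.321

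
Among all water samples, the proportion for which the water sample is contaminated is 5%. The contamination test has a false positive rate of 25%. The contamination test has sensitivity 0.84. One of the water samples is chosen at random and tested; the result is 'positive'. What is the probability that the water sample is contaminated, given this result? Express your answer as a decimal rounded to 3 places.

P(H | E) ≈ 0.150

Write H for 'the water sample is contaminated'. Prior odds H:¬H = 0.05/0.95 = 0.052632. For the 'positive' outcome, the likelihood ratio is 0.84/0.25 = 3.3600.
Posterior odds = 0.052632 × 3.3600 = 0.17684, so P(H|E) = 0.17684/(1+0.17684) = 0.150.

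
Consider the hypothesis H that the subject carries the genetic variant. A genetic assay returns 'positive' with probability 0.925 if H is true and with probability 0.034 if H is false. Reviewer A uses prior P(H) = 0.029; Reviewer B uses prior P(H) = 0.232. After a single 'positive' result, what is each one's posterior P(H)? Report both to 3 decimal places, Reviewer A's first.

Reviewer A: 0.448; Reviewer B: 0.892

P('+'|H) = 0.925, P('+'|¬H) = 0.034.
Reviewer A: numerator 0.925·0.029 = 0.026825; evidence = 0.026825+0.034·0.971 = 0.059839; posterior = 0.448.
Reviewer B: numerator 0.925·0.232 = 0.21460; evidence = 0.21460+0.034·0.768 = 0.24071; posterior = 0.892.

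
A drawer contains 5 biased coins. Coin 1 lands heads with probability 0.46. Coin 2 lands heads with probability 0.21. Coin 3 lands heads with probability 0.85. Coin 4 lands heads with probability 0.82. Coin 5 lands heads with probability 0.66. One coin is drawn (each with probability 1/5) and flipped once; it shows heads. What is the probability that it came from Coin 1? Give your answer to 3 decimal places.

P(heads|C1) = 0.46; P(heads|C2) = 0.21; P(heads|C3) = 0.85; P(heads|C4) = 0.82; P(heads|C5) = 0.66.
Prior × likelihood for each source: 0.2·0.46=0.09200, 0.2·0.21=0.04200, 0.2·0.85=0.1700, 0.2·0.82=0.1640, 0.2·0.66=0.1320. Summing gives P(heads) = 0.60000.
P(Coin 1 | heads) = 0.09200 / 0.60000 = 0.153.

Posterior probability ≈ 0.153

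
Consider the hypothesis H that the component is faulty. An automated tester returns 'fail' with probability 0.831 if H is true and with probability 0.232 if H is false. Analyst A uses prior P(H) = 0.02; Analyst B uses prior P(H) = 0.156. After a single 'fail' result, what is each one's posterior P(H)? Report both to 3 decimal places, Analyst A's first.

Analyst A: 0.068; Analyst B: 0.398

The likelihood ratio for a 'fail' result is 0.831/0.232 = 3.5819.
Analyst A: prior odds 0.02/0.98 = 0.020408; posterior odds 0.073100; posterior probability 0.068.
Analyst B: prior odds 0.156/0.844 = 0.18483; posterior odds 0.66206; posterior probability 0.398.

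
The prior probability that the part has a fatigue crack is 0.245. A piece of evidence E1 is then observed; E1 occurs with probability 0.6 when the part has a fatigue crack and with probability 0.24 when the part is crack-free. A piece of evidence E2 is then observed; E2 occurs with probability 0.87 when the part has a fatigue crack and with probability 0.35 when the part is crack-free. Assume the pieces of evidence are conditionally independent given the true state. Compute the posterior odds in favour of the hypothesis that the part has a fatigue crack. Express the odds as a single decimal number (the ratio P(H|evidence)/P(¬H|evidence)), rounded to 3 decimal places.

Posterior odds ≈ 2.017

Prior odds = 0.245/(1−0.245) = 0.32450.
Likelihood ratio for E1 = 0.6/0.24 = 2.5000.
Likelihood ratio for E2 = 0.87/0.35 = 2.4857.
Posterior odds = prior odds × LR₁ × LR₂ = 2.0166.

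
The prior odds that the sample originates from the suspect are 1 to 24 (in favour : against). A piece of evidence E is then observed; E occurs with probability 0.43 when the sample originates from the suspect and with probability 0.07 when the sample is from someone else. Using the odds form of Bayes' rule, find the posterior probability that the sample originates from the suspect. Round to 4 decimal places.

Posterior probability ≈ 0.2038

Prior odds = 1/24 = 0.041667.
Likelihood ratio for E = 0.43/0.07 = 6.1429.
Posterior odds = prior odds × LR = 0.25595.
Posterior probability = odds/(1+odds) = 0.25595/1.2560 = 0.2038.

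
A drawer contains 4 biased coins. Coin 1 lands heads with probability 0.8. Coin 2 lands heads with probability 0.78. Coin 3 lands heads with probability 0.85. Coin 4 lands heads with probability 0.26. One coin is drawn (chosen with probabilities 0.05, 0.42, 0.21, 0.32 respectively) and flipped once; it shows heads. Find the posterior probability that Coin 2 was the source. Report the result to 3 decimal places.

Tabulate prior·likelihood by source: [1] prior 0.05, lik 0.8, product 0.04000; [2] prior 0.42, lik 0.78, product 0.3276; [3] prior 0.21, lik 0.85, product 0.1785; [4] prior 0.32, lik 0.26, product 0.08320.
Normalizing constant = 0.62930; the posterior for Coin 2 is its product over the sum, 0.3276/0.62930 = 0.521.

Posterior probability ≈ 0.521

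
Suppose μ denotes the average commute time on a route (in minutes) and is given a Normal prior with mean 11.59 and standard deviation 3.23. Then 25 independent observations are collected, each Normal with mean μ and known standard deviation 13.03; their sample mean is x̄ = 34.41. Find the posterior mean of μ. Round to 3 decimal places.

Prior precision 1/τ₀² = 1/3.23² = 0.0958506; data precision n/σ² = 25/13.03² = 0.147249.
Posterior precision = 0.0958506 + 0.147249 = 0.243099.
Posterior mean = (0.0958506·11.59 + 0.147249·34.41) / 0.243099 = 25.412.

Posterior mean ≈ 25.412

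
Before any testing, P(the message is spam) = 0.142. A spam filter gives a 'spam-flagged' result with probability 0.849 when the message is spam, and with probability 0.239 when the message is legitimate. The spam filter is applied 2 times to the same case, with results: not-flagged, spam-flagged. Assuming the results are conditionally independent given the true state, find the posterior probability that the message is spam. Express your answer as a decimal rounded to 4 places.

With H the event that the message is spam, the joint likelihood of the observed sequence is P(data|H) = 0.151·0.849 = 0.12820 and P(data|¬H) = 0.761·0.239 = 0.18188.
Bayes: P(H|data) = 0.142·0.12820 / (0.142·0.12820 + 0.858·0.18188) = 0.018204/0.17426 = 0.1045.

Posterior P(H) ≈ 0.1045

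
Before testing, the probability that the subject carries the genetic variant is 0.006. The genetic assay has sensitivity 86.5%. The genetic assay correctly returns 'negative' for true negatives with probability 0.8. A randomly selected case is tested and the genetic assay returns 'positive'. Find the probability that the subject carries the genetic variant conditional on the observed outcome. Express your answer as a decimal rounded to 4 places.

Write H for 'the subject carries the genetic variant'. Prior odds H:¬H = 0.006/0.994 = 0.0060362. For the 'positive' outcome, the likelihood ratio is 0.865/0.2 = 4.3250.
Posterior odds = 0.0060362 × 4.3250 = 0.026107, so P(H|E) = 0.026107/(1+0.026107) = 0.0254.

P(H | E) ≈ 0.0254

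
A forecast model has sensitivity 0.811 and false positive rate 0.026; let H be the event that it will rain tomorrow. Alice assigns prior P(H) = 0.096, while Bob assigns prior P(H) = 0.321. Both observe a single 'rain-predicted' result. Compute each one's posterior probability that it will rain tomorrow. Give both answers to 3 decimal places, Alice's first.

The likelihood ratio for a 'rain-predicted' result is 0.811/0.026 = 31.192.
Alice: prior odds 0.096/0.904 = 0.10619; posterior odds 3.3125; posterior probability 0.768.
Bob: prior odds 0.321/0.679 = 0.47275; posterior odds 14.746; posterior probability 0.936.

Alice: 0.768; Bob: 0.936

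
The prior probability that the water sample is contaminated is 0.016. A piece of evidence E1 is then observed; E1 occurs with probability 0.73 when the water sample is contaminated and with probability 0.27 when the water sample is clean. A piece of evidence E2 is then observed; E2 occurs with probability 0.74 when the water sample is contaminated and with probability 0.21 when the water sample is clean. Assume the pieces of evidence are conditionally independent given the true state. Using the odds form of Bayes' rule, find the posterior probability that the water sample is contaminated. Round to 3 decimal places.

Prior odds = 0.016/(1−0.016) = 0.016260. In log-odds, ln(0.016260) = -4.1190.
Add log likelihood ratios: ln(2.7037) + ln(3.5238) = 2.2542.
Posterior log-odds = -1.8649, so posterior odds = exp(-1.8649) = 0.15492. Converting, P(H|E) = 0.15492/1.1549 = 0.134.

Posterior probability ≈ 0.134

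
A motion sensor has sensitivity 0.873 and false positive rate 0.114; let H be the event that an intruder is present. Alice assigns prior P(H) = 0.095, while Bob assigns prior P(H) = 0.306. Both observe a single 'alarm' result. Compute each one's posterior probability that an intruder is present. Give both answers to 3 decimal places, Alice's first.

Alice: 0.446; Bob: 0.772

The likelihood ratio for an 'alarm' result is 0.873/0.114 = 7.6579.
Alice: prior odds 0.095/0.905 = 0.10497; posterior odds 0.80387; posterior probability 0.446.
Bob: prior odds 0.306/0.694 = 0.44092; posterior odds 3.3765; posterior probability 0.772.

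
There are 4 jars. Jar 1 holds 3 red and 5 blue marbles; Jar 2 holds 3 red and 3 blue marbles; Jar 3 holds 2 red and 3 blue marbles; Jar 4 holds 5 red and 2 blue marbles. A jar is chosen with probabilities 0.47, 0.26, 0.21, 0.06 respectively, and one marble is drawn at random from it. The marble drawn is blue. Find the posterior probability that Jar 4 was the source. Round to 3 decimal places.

Tabulate prior·likelihood by source: [1] prior 0.47, lik 0.625, product 0.2937; [2] prior 0.26, lik 0.5, product 0.1300; [3] prior 0.21, lik 0.6, product 0.1260; [4] prior 0.06, lik 0.2857, product 0.01714.
Normalizing constant = 0.56689; the posterior for Jar 4 is its product over the sum, 0.01714/0.56689 = 0.030.

Posterior probability ≈ 0.030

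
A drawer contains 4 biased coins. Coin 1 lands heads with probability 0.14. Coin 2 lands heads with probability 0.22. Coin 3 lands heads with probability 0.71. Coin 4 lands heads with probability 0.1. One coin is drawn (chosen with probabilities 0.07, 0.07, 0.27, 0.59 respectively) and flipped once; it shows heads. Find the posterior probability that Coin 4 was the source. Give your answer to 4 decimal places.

Posterior probability ≈ 0.2138

Tabulate prior·likelihood by source: [1] prior 0.07, lik 0.14, product 0.009800; [2] prior 0.07, lik 0.22, product 0.01540; [3] prior 0.27, lik 0.71, product 0.1917; [4] prior 0.59, lik 0.1, product 0.05900.
Normalizing constant = 0.27590; the posterior for Coin 4 is its product over the sum, 0.05900/0.27590 = 0.2138.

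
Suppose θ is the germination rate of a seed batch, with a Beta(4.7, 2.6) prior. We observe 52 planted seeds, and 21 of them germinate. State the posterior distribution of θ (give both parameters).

The binomial likelihood is conjugate to the Beta prior: with 21 successes and 31 failures, the posterior is Beta(4.7+21, 2.6+31) = Beta(25.7, 33.6).

Posterior: Beta(25.7, 33.6)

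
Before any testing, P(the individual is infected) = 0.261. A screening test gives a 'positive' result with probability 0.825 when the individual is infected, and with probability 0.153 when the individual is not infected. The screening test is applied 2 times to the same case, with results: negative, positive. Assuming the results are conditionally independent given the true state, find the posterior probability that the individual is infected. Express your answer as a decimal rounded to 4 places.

Posterior P(H) ≈ 0.2824

With H the event that the individual is infected, the joint likelihood of the observed sequence is P(data|H) = 0.175·0.825 = 0.14437 and P(data|¬H) = 0.847·0.153 = 0.12959.
Bayes: P(H|data) = 0.261·0.14437 / (0.261·0.14437 + 0.739·0.12959) = 0.037682/0.13345 = 0.2824.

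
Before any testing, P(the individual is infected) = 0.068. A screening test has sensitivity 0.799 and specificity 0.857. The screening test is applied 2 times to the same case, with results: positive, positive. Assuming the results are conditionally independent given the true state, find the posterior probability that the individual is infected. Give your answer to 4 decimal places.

With H the event that the individual is infected, the joint likelihood of the observed sequence is P(data|H) = 0.799·0.799 = 0.63840 and P(data|¬H) = 0.143·0.143 = 0.020449.
Bayes: P(H|data) = 0.068·0.63840 / (0.068·0.63840 + 0.932·0.020449) = 0.043411/0.062470 = 0.6949.

Posterior P(H) ≈ 0.6949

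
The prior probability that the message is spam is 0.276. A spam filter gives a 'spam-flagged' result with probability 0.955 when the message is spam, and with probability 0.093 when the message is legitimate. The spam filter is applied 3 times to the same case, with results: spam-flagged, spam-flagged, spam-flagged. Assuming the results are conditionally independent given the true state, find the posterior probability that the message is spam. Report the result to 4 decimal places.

Posterior P(H) ≈ 0.9976

Let H be the event that the message is spam; start with P(H) = 0.276. P('spam-flagged'|H) = 0.955, P('spam-flagged'|¬H) = 0.093.
Update on result 1 ('spam-flagged'): P(H) ← 0.955·0.2760 / (0.955·0.2760 + 0.093·0.7240) = 0.26358/0.33091 = 0.7965.
Update on result 2 ('spam-flagged'): P(H) ← 0.955·0.7965 / (0.955·0.7965 + 0.093·0.2035) = 0.76068/0.77961 = 0.9757.
Update on result 3 ('spam-flagged'): P(H) ← 0.955·0.9757 / (0.955·0.9757 + 0.093·0.0243) = 0.93182/0.93408 = 0.9976.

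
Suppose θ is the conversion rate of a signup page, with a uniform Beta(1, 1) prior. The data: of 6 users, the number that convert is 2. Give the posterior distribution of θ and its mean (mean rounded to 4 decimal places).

The binomial likelihood is conjugate to the Beta prior: with 2 successes and 4 failures, the posterior is Beta(1+2, 1+4) = Beta(3, 5).
E[θ | data] = 3/(3+5) = 0.3750.

Posterior: Beta(3, 5); mean ≈ 0.3750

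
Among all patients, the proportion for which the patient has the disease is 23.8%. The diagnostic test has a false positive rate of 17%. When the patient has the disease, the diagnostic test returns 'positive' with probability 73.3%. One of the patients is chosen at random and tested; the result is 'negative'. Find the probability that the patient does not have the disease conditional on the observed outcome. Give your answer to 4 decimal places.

P(¬H | E) ≈ 0.9087

Write H for 'the patient has the disease'. Prior odds H:¬H = 0.238/0.762 = 0.31234. For the 'negative' outcome, the likelihood ratio is 0.267/0.83 = 0.32169.
Posterior odds = 0.31234 × 0.32169 = 0.10047, so P(H|E) = 0.10047/(1+0.10047) = 0.0913. Then P(¬H|E) = 1 − 0.0913 = 0.9087.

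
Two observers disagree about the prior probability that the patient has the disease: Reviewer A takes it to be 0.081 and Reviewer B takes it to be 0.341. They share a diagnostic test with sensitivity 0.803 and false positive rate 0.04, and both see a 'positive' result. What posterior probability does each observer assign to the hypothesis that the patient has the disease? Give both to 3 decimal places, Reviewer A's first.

Reviewer A: 0.639; Reviewer B: 0.912

The likelihood ratio for a 'positive' result is 0.803/0.04 = 20.075.
Reviewer A: prior odds 0.081/0.919 = 0.088139; posterior odds 1.7694; posterior probability 0.639.
Reviewer B: prior odds 0.341/0.659 = 0.51745; posterior odds 10.388; posterior probability 0.912.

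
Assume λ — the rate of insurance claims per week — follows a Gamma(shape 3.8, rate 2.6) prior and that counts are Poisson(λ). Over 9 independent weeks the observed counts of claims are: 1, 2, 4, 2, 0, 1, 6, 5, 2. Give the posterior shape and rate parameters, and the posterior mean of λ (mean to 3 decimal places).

Total count ∑xᵢ = 23 over n = 9 weeks.
Gamma is conjugate to the Poisson likelihood: posterior is Gamma(shape = 3.8+23 = 26.8, rate = 2.6+9 = 11.6).
Posterior mean = shape/rate = 26.8/11.6 = 2.310.

Posterior: Gamma(shape=26.8, rate=11.6); mean ≈ 2.310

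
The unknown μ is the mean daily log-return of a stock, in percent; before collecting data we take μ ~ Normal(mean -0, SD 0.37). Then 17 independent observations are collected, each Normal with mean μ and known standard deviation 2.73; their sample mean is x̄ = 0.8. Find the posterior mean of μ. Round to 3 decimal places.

Posterior mean ≈ 0.190

With known σ, the Normal prior is conjugate. Weight on the data is w = (n/σ²)/(n/σ² + 1/τ₀²) = 2.28099/(2.28099+7.30460) = 0.23796.
Posterior mean = w·x̄ + (1−w)·μ₀ = 0.23796·0.8 + 0.76204·-0 = 0.190.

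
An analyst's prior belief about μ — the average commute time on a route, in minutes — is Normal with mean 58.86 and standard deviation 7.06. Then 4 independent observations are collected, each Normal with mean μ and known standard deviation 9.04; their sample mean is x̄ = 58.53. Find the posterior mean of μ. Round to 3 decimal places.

Prior precision 1/τ₀² = 1/7.06² = 0.0200628; data precision n/σ² = 4/9.04² = 0.0489467.
Posterior precision = 0.0200628 + 0.0489467 = 0.0690094.
Posterior mean = (0.0200628·58.86 + 0.0489467·58.53) / 0.0690094 = 58.626.

Posterior mean ≈ 58.626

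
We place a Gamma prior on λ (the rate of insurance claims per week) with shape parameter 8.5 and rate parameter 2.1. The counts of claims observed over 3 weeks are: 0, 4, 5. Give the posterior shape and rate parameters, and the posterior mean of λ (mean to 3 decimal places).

Total count ∑xᵢ = 9 over n = 3 weeks.
Gamma is conjugate to the Poisson likelihood: posterior is Gamma(shape = 8.5+9 = 17.5, rate = 2.1+3 = 5.1).
E[λ | data] = 17.5/5.1 = 3.431.

Posterior: Gamma(shape=17.5, rate=5.1); mean ≈ 3.431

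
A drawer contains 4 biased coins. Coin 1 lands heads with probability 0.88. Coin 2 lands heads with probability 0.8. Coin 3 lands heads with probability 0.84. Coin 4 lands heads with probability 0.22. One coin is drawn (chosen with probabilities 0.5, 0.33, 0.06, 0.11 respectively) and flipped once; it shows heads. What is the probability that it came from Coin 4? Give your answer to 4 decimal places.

Posterior probability ≈ 0.0311

P(heads|C1) = 0.88; P(heads|C2) = 0.8; P(heads|C3) = 0.84; P(heads|C4) = 0.22.
Prior × likelihood for each source: 0.5·0.88=0.4400, 0.33·0.8=0.2640, 0.06·0.84=0.05040, 0.11·0.22=0.02420. Summing gives P(heads) = 0.77860.
P(Coin 4 | heads) = 0.02420 / 0.77860 = 0.0311.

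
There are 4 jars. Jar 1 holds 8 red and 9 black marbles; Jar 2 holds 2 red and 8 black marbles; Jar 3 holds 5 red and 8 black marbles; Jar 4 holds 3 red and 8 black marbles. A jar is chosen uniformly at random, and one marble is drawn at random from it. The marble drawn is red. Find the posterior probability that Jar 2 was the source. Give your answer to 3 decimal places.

P(red|Jar 1) = 0.4706; P(red|Jar 2) = 0.2; P(red|Jar 3) = 0.3846; P(red|Jar 4) = 0.2727.
Prior × likelihood for each source: 0.25·0.4706=0.1176, 0.25·0.2=0.05000, 0.25·0.3846=0.09615, 0.25·0.2727=0.06818. Summing gives P(red) = 0.33198.
P(Jar 2 | red) = 0.05000 / 0.33198 = 0.151.

Posterior probability ≈ 0.151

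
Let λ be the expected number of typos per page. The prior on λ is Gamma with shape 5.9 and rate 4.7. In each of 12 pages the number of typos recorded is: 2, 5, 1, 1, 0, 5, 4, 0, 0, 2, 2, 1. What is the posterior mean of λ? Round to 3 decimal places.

The Poisson likelihood adds the total count to the shape and the number of exposure periods to the rate. Here ∑xᵢ = 23 and n = 12, so shape 5.9→28.9 and rate 4.7→16.7.
E[λ | data] = 28.9/16.7 = 1.731.

Posterior mean ≈ 1.731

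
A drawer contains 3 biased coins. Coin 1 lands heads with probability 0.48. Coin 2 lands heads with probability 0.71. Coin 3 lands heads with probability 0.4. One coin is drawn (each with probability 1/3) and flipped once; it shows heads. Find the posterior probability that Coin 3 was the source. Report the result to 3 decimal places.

Posterior probability ≈ 0.252

P(heads|C1) = 0.48; P(heads|C2) = 0.71; P(heads|C3) = 0.4.
Prior × likelihood for each source: 0.333333·0.48=0.1600, 0.333333·0.71=0.2367, 0.333333·0.4=0.1333. Summing gives P(heads) = 0.53000.
P(Coin 3 | heads) = 0.1333 / 0.53000 = 0.252.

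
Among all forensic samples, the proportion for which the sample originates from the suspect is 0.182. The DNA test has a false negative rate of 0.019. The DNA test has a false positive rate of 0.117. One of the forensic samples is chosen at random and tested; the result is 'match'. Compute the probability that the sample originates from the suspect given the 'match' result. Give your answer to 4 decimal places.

Write H for 'the sample originates from the suspect'. Prior odds H:¬H = 0.182/0.818 = 0.22249. For the 'match' outcome, the likelihood ratio is 0.981/0.117 = 8.3846.
Posterior odds = 0.22249 × 8.3846 = 1.8655, so P(H|E) = 1.8655/(1+1.8655) = 0.6510.

P(H | E) ≈ 0.6510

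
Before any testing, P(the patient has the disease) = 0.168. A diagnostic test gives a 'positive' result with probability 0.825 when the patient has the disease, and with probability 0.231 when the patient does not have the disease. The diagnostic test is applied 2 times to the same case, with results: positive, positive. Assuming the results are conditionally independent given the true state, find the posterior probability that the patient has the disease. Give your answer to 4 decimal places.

Posterior P(H) ≈ 0.7203

With H the event that the patient has the disease, the joint likelihood of the observed sequence is P(data|H) = 0.825·0.825 = 0.68062 and P(data|¬H) = 0.231·0.231 = 0.053361.
Bayes: P(H|data) = 0.168·0.68062 / (0.168·0.68062 + 0.832·0.053361) = 0.11434/0.15874 = 0.7203.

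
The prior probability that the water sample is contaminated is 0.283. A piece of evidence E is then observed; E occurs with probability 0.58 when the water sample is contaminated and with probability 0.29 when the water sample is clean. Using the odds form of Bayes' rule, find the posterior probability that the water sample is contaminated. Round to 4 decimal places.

Prior odds = 0.283/(1−0.283) = 0.39470. In log-odds, ln(0.39470) = -0.92963.
Add log likelihood ratio: ln(2.0000) = 0.69315.
Posterior log-odds = -0.23648, so posterior odds = exp(-0.23648) = 0.78940. Converting, P(H|E) = 0.78940/1.7894 = 0.4412.

Posterior probability ≈ 0.4412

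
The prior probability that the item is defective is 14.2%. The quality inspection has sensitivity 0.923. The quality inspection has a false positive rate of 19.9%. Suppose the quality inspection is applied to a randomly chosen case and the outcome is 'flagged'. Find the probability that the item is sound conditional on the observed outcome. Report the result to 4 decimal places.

Let H be the event that the item is defective. P(H) = 0.142, so P(¬H) = 0.858. With E the 'flagged' result, P(E|H) = 0.923 and P(E|¬H) = 0.199.
P(E) = 0.923·0.142 + 0.199·0.858 = 0.13107 + 0.17074 = 0.30181.
By Bayes' theorem, P(H|E) = 0.13107 / 0.30181 = 0.4343. Hence P(¬H|E) = 1 − 0.4343 = 0.5657.

P(¬H | E) ≈ 0.5657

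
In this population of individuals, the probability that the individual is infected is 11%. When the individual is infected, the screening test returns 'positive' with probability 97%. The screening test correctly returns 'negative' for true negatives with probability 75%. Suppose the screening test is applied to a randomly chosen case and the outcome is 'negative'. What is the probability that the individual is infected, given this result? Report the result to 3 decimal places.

P(H | E) ≈ 0.005

Write H for 'the individual is infected'. Prior odds H:¬H = 0.11/0.89 = 0.12360. For the 'negative' outcome, the likelihood ratio is 0.03/0.75 = 0.040000.
Posterior odds = 0.12360 × 0.040000 = 0.0049438, so P(H|E) = 0.0049438/(1+0.0049438) = 0.005.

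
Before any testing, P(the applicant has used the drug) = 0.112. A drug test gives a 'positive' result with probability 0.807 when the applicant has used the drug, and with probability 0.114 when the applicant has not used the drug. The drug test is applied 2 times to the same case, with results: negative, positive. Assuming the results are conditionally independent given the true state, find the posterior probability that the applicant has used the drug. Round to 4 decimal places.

Posterior P(H) ≈ 0.1628

Let H be the event that the applicant has used the drug; start with P(H) = 0.112. P('positive'|H) = 0.807, P('positive'|¬H) = 0.114.
Update on result 1 ('negative'): P(H) ← 0.193·0.1120 / (0.193·0.1120 + 0.886·0.8880) = 0.021616/0.80838 = 0.0267.
Update on result 2 ('positive'): P(H) ← 0.807·0.0267 / (0.807·0.0267 + 0.114·0.9733) = 0.021579/0.13253 = 0.1628.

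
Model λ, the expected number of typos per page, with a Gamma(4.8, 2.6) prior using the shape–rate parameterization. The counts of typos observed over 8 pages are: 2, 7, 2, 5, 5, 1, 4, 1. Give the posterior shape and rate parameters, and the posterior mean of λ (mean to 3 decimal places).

The Poisson likelihood adds the total count to the shape and the number of exposure periods to the rate. Here ∑xᵢ = 27 and n = 8, so shape 4.8→31.8 and rate 2.6→10.6.
E[λ | data] = 31.8/10.6 = 3.000.

Posterior: Gamma(shape=31.8, rate=10.6); mean ≈ 3.000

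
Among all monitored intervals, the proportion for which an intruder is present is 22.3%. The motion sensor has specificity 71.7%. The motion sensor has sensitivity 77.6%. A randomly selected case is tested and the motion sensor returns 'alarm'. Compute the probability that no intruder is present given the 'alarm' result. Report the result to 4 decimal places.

P(¬H | E) ≈ 0.5596

Let H be the event that an intruder is present. P(H) = 0.223, so P(¬H) = 0.777. With E the 'alarm' result, P(E|H) = 0.776 and P(E|¬H) = 0.283.
P(E) = 0.776·0.223 + 0.283·0.777 = 0.17305 + 0.21989 = 0.39294.
By Bayes' theorem, P(H|E) = 0.17305 / 0.39294 = 0.4404. Hence P(¬H|E) = 1 − 0.4404 = 0.5596.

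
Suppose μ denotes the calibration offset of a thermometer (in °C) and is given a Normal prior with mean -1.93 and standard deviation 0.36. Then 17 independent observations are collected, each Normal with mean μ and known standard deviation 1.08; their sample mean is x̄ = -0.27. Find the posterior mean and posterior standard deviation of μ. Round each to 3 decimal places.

With known σ, the Normal prior is conjugate. Weight on the data is w = (n/σ²)/(n/σ² + 1/τ₀²) = 14.5748/(14.5748+7.71605) = 0.65385.
Posterior mean = w·x̄ + (1−w)·μ₀ = 0.65385·-0.27 + 0.34615·-1.93 = -0.845. Posterior variance = 1/(14.5748+7.71605) = 0.0448615, so SD = 0.212.

Posterior mean ≈ -0.845; posterior SD ≈ 0.212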